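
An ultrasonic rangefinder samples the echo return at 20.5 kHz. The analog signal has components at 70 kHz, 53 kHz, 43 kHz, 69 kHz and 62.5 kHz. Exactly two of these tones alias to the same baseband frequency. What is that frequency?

8.5 kHz

fs/2 = 10.25 kHz.
70 kHz mod fs = 8.5 kHz.
8.5 kHz ≤ fs/2 = 10.25 kHz, appears at 8.5 kHz.
53 kHz mod fs = 12 kHz.
12 kHz > fs/2 = 10.25 kHz, folds to fs − 12 kHz = 8.5 kHz.
43 kHz mod fs = 2 kHz.
2 kHz ≤ fs/2 = 10.25 kHz, appears at 2 kHz.
69 kHz mod fs = 7.5 kHz.
7.5 kHz ≤ fs/2 = 10.25 kHz, appears at 7.5 kHz.
62.5 kHz mod fs = 1 kHz.
1 kHz ≤ fs/2 = 10.25 kHz, appears at 1 kHz.
53 kHz and 70 kHz both map to 8.5 kHz.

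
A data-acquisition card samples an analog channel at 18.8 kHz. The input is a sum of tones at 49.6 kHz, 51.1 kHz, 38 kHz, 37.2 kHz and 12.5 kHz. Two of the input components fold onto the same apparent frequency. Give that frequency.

fs/2 = 9.4 kHz.
49.6 kHz mod fs = 12 kHz.
12 kHz > fs/2 = 9.4 kHz, folds to fs − 12 kHz = 6.8 kHz.
51.1 kHz mod fs = 13.5 kHz.
13.5 kHz > fs/2 = 9.4 kHz, folds to fs − 13.5 kHz = 5.3 kHz.
38 kHz mod fs = 0.4 kHz.
0.4 kHz ≤ fs/2 = 9.4 kHz, appears at 0.4 kHz.
37.2 kHz mod fs = 18.4 kHz.
18.4 kHz > fs/2 = 9.4 kHz, folds to fs − 18.4 kHz = 0.4 kHz.
12.5 kHz > fs/2 = 9.4 kHz, folds to fs − 12.5 kHz = 6.3 kHz.
37.2 kHz and 38 kHz both map to 0.4 kHz.

0.4 kHz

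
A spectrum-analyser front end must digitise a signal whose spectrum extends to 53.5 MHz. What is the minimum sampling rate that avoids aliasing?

107 MHz

Nyquist rate = 2 × 53.5 MHz = 107 MHz.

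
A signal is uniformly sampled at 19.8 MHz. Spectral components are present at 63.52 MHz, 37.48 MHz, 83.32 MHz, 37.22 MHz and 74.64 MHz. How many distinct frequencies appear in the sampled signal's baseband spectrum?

fs/2 = 9.9 MHz.
63.52 MHz mod fs = 4.12 MHz.
4.12 MHz ≤ fs/2 = 9.9 MHz, appears at 4.12 MHz.
37.48 MHz mod fs = 17.68 MHz.
17.68 MHz > fs/2 = 9.9 MHz, folds to fs − 17.68 MHz = 2.12 MHz.
83.32 MHz mod fs = 4.12 MHz.
4.12 MHz ≤ fs/2 = 9.9 MHz, appears at 4.12 MHz.
37.22 MHz mod fs = 17.42 MHz.
17.42 MHz > fs/2 = 9.9 MHz, folds to fs − 17.42 MHz = 2.38 MHz.
74.64 MHz mod fs = 15.24 MHz.
15.24 MHz > fs/2 = 9.9 MHz, folds to fs − 15.24 MHz = 4.56 MHz.
Distinct values: {2.12 MHz, 2.38 MHz, 4.12 MHz, 4.56 MHz} → 4.

4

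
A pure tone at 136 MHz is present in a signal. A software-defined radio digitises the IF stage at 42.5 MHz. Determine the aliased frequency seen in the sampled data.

8.5 MHz

136 MHz mod fs = 8.5 MHz.
8.5 MHz ≤ fs/2 = 21.25 MHz, appears at 8.5 MHz.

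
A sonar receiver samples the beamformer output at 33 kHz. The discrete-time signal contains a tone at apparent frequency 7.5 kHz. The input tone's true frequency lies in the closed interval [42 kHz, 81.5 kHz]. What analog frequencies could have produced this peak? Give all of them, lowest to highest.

Frequencies that alias to 7.5 kHz are k·fs ± 7.5 kHz for integer k ≥ 0.
k=0: 7.5 kHz.
k=1: 25.5 kHz, 40.5 kHz.
k=2: 58.5 kHz, 73.5 kHz.
k=3: 91.5 kHz, 106.5 kHz.
Within [42 kHz, 81.5 kHz]: 58.5 kHz, 73.5 kHz.

58.5 kHz, 73.5 kHz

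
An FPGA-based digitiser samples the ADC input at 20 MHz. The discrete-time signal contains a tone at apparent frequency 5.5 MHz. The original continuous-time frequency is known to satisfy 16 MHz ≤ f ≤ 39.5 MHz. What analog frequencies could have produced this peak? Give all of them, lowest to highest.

Frequencies that alias to 5.5 MHz are k·fs ± 5.5 MHz for integer k ≥ 0.
k=0: 5.5 MHz.
k=1: 14.5 MHz, 25.5 MHz.
k=2: 34.5 MHz, 45.5 MHz.
k=3: 54.5 MHz, 65.5 MHz.
Within [16 MHz, 39.5 MHz]: 25.5 MHz, 34.5 MHz.

25.5 MHz, 34.5 MHz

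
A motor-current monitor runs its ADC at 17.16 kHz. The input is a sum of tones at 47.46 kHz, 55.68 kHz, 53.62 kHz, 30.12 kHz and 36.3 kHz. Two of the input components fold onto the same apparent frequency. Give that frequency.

fs/2 = 8.58 kHz.
47.46 kHz mod fs = 13.14 kHz.
13.14 kHz > fs/2 = 8.58 kHz, folds to fs − 13.14 kHz = 4.02 kHz.
55.68 kHz mod fs = 4.2 kHz.
4.2 kHz ≤ fs/2 = 8.58 kHz, appears at 4.2 kHz.
53.62 kHz mod fs = 2.14 kHz.
2.14 kHz ≤ fs/2 = 8.58 kHz, appears at 2.14 kHz.
30.12 kHz mod fs = 12.96 kHz.
12.96 kHz > fs/2 = 8.58 kHz, folds to fs − 12.96 kHz = 4.2 kHz.
36.3 kHz mod fs = 1.98 kHz.
1.98 kHz ≤ fs/2 = 8.58 kHz, appears at 1.98 kHz.
30.12 kHz and 55.68 kHz both map to 4.2 kHz.

4.2 kHz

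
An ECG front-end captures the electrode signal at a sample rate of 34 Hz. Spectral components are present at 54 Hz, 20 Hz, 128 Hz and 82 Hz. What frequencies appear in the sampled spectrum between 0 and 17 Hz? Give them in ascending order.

8 Hz, 14 Hz

fs/2 = 17 Hz.
54 Hz mod fs = 20 Hz.
20 Hz > fs/2 = 17 Hz, folds to fs − 20 Hz = 14 Hz.
20 Hz > fs/2 = 17 Hz, folds to fs − 20 Hz = 14 Hz.
128 Hz mod fs = 26 Hz.
26 Hz > fs/2 = 17 Hz, folds to fs − 26 Hz = 8 Hz.
82 Hz mod fs = 14 Hz.
14 Hz ≤ fs/2 = 17 Hz, appears at 14 Hz.
Distinct values: {8 Hz, 14 Hz}.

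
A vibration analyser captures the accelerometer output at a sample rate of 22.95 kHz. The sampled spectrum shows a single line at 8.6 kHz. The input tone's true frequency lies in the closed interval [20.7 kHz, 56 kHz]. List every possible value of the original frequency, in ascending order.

31.55 kHz, 37.3 kHz, 54.5 kHz

Frequencies that alias to 8.6 kHz are k·fs ± 8.6 kHz for integer k ≥ 0.
k=0: 8.6 kHz.
k=1: 14.35 kHz, 31.55 kHz.
k=2: 37.3 kHz, 54.5 kHz.
k=3: 60.25 kHz, 77.45 kHz.
Within [20.7 kHz, 56 kHz]: 31.55 kHz, 37.3 kHz, 54.5 kHz.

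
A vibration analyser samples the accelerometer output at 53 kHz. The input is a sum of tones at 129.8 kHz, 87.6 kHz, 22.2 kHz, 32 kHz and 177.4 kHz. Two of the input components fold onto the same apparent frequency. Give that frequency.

18.4 kHz

fs/2 = 26.5 kHz.
129.8 kHz mod fs = 23.8 kHz.
23.8 kHz ≤ fs/2 = 26.5 kHz, appears at 23.8 kHz.
87.6 kHz mod fs = 34.6 kHz.
34.6 kHz > fs/2 = 26.5 kHz, folds to fs − 34.6 kHz = 18.4 kHz.
22.2 kHz ≤ fs/2 = 26.5 kHz, passes unchanged.
32 kHz > fs/2 = 26.5 kHz, folds to fs − 32 kHz = 21 kHz.
177.4 kHz mod fs = 18.4 kHz.
18.4 kHz ≤ fs/2 = 26.5 kHz, appears at 18.4 kHz.
87.6 kHz and 177.4 kHz both map to 18.4 kHz.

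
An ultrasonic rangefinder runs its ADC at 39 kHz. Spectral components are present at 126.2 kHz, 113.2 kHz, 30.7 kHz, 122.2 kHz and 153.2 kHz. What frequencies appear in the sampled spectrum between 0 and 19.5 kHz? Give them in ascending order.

fs/2 = 19.5 kHz.
126.2 kHz mod fs = 9.2 kHz.
9.2 kHz ≤ fs/2 = 19.5 kHz, appears at 9.2 kHz.
113.2 kHz mod fs = 35.2 kHz.
35.2 kHz > fs/2 = 19.5 kHz, folds to fs − 35.2 kHz = 3.8 kHz.
30.7 kHz > fs/2 = 19.5 kHz, folds to fs − 30.7 kHz = 8.3 kHz.
122.2 kHz mod fs = 5.2 kHz.
5.2 kHz ≤ fs/2 = 19.5 kHz, appears at 5.2 kHz.
153.2 kHz mod fs = 36.2 kHz.
36.2 kHz > fs/2 = 19.5 kHz, folds to fs − 36.2 kHz = 2.8 kHz.
Distinct values: {2.8 kHz, 3.8 kHz, 5.2 kHz, 8.3 kHz, 9.2 kHz}.

2.8 kHz, 3.8 kHz, 5.2 kHz, 8.3 kHz, 9.2 kHz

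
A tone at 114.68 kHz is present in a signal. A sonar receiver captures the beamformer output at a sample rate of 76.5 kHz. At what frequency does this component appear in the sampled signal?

38.18 kHz

114.68 kHz mod fs = 38.18 kHz.
38.18 kHz ≤ fs/2 = 38.25 kHz, appears at 38.18 kHz.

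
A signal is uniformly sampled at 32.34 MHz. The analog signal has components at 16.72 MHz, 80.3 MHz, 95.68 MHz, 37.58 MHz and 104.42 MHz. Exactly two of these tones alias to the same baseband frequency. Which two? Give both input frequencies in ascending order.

fs/2 = 16.17 MHz.
16.72 MHz > fs/2 = 16.17 MHz, folds to fs − 16.72 MHz = 15.62 MHz.
80.3 MHz mod fs = 15.62 MHz.
15.62 MHz ≤ fs/2 = 16.17 MHz, appears at 15.62 MHz.
95.68 MHz mod fs = 31 MHz.
31 MHz > fs/2 = 16.17 MHz, folds to fs − 31 MHz = 1.34 MHz.
37.58 MHz mod fs = 5.24 MHz.
5.24 MHz ≤ fs/2 = 16.17 MHz, appears at 5.24 MHz.
104.42 MHz mod fs = 7.4 MHz.
7.4 MHz ≤ fs/2 = 16.17 MHz, appears at 7.4 MHz.
16.72 MHz and 80.3 MHz both map to 15.62 MHz.

16.72 MHz, 80.3 MHz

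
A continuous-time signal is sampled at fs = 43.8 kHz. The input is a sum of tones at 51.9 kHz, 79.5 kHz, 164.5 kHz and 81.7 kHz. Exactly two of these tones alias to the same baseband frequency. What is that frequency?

8.1 kHz

fs/2 = 21.9 kHz.
51.9 kHz mod fs = 8.1 kHz.
8.1 kHz ≤ fs/2 = 21.9 kHz, appears at 8.1 kHz.
79.5 kHz mod fs = 35.7 kHz.
35.7 kHz > fs/2 = 21.9 kHz, folds to fs − 35.7 kHz = 8.1 kHz.
164.5 kHz mod fs = 33.1 kHz.
33.1 kHz > fs/2 = 21.9 kHz, folds to fs − 33.1 kHz = 10.7 kHz.
81.7 kHz mod fs = 37.9 kHz.
37.9 kHz > fs/2 = 21.9 kHz, folds to fs − 37.9 kHz = 5.9 kHz.
51.9 kHz and 79.5 kHz both map to 8.1 kHz.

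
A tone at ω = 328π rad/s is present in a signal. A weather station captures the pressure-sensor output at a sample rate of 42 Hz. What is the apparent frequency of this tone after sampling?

ω = 328π rad/s → f = ω/(2π) = 164 Hz.
164 Hz mod fs = 38 Hz.
38 Hz > fs/2 = 21 Hz, folds to fs − 38 Hz = 4 Hz.

4 Hz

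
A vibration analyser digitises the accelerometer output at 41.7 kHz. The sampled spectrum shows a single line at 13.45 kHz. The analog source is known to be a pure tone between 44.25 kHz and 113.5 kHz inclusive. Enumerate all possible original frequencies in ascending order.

Frequencies that alias to 13.45 kHz are k·fs ± 13.45 kHz for integer k ≥ 0.
k=0: 13.45 kHz.
k=1: 28.25 kHz, 55.15 kHz.
k=2: 69.95 kHz, 96.85 kHz.
k=3: 111.65 kHz, 138.55 kHz.
k=4: 153.35 kHz, 180.25 kHz.
Within [44.25 kHz, 113.5 kHz]: 55.15 kHz, 69.95 kHz, 96.85 kHz, 111.65 kHz.

55.15 kHz, 69.95 kHz, 96.85 kHz, 111.65 kHz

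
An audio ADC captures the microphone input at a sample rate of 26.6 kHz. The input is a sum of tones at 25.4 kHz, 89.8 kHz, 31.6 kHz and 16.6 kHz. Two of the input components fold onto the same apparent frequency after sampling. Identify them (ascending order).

16.6 kHz, 89.8 kHz

fs/2 = 13.3 kHz.
25.4 kHz > fs/2 = 13.3 kHz, folds to fs − 25.4 kHz = 1.2 kHz.
89.8 kHz mod fs = 10 kHz.
10 kHz ≤ fs/2 = 13.3 kHz, appears at 10 kHz.
31.6 kHz mod fs = 5 kHz.
5 kHz ≤ fs/2 = 13.3 kHz, appears at 5 kHz.
16.6 kHz > fs/2 = 13.3 kHz, folds to fs − 16.6 kHz = 10 kHz.
16.6 kHz and 89.8 kHz both map to 10 kHz.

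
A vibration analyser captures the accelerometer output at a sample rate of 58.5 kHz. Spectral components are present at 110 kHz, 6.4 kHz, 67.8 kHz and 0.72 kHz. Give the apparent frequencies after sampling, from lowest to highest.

fs/2 = 29.25 kHz.
110 kHz mod fs = 51.5 kHz.
51.5 kHz > fs/2 = 29.25 kHz, folds to fs − 51.5 kHz = 7 kHz.
6.4 kHz ≤ fs/2 = 29.25 kHz, passes unchanged.
67.8 kHz mod fs = 9.3 kHz.
9.3 kHz ≤ fs/2 = 29.25 kHz, appears at 9.3 kHz.
0.72 kHz ≤ fs/2 = 29.25 kHz, passes unchanged.
Distinct values: {0.72 kHz, 6.4 kHz, 7 kHz, 9.3 kHz}.

0.72 kHz, 6.4 kHz, 7 kHz, 9.3 kHz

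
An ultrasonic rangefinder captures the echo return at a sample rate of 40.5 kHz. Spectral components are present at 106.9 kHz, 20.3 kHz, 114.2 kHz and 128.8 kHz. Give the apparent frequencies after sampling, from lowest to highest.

7.3 kHz, 14.6 kHz, 20.2 kHz

fs/2 = 20.25 kHz.
106.9 kHz mod fs = 25.9 kHz.
25.9 kHz > fs/2 = 20.25 kHz, folds to fs − 25.9 kHz = 14.6 kHz.
20.3 kHz > fs/2 = 20.25 kHz, folds to fs − 20.3 kHz = 20.2 kHz.
114.2 kHz mod fs = 33.2 kHz.
33.2 kHz > fs/2 = 20.25 kHz, folds to fs − 33.2 kHz = 7.3 kHz.
128.8 kHz mod fs = 7.3 kHz.
7.3 kHz ≤ fs/2 = 20.25 kHz, appears at 7.3 kHz.
Distinct values: {7.3 kHz, 14.6 kHz, 20.2 kHz}.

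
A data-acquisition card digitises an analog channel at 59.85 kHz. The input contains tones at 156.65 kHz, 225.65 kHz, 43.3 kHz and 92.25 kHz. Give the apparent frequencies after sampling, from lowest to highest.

fs/2 = 29.925 kHz.
156.65 kHz mod fs = 36.95 kHz.
36.95 kHz > fs/2 = 29.925 kHz, folds to fs − 36.95 kHz = 22.9 kHz.
225.65 kHz mod fs = 46.1 kHz.
46.1 kHz > fs/2 = 29.925 kHz, folds to fs − 46.1 kHz = 13.75 kHz.
43.3 kHz > fs/2 = 29.925 kHz, folds to fs − 43.3 kHz = 16.55 kHz.
92.25 kHz mod fs = 32.4 kHz.
32.4 kHz > fs/2 = 29.925 kHz, folds to fs − 32.4 kHz = 27.45 kHz.
Distinct values: {13.75 kHz, 16.55 kHz, 22.9 kHz, 27.45 kHz}.

13.75 kHz, 16.55 kHz, 22.9 kHz, 27.45 kHz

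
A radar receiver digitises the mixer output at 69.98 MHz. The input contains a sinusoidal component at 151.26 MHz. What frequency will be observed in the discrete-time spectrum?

11.3 MHz

151.26 MHz mod fs = 11.3 MHz.
11.3 MHz ≤ fs/2 = 34.99 MHz, appears at 11.3 MHz.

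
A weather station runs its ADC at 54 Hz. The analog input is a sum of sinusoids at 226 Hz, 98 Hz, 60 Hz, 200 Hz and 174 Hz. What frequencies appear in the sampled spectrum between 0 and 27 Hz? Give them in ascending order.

fs/2 = 27 Hz.
226 Hz mod fs = 10 Hz.
10 Hz ≤ fs/2 = 27 Hz, appears at 10 Hz.
98 Hz mod fs = 44 Hz.
44 Hz > fs/2 = 27 Hz, folds to fs − 44 Hz = 10 Hz.
60 Hz mod fs = 6 Hz.
6 Hz ≤ fs/2 = 27 Hz, appears at 6 Hz.
200 Hz mod fs = 38 Hz.
38 Hz > fs/2 = 27 Hz, folds to fs − 38 Hz = 16 Hz.
174 Hz mod fs = 12 Hz.
12 Hz ≤ fs/2 = 27 Hz, appears at 12 Hz.
Distinct values: {6 Hz, 10 Hz, 12 Hz, 16 Hz}.

6 Hz, 10 Hz, 12 Hz, 16 Hz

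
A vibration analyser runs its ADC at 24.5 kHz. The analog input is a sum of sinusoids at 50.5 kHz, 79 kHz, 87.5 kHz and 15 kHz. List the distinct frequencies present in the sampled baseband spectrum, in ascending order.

1.5 kHz, 5.5 kHz, 9.5 kHz, 10.5 kHz

fs/2 = 12.25 kHz.
50.5 kHz mod fs = 1.5 kHz.
1.5 kHz ≤ fs/2 = 12.25 kHz, appears at 1.5 kHz.
79 kHz mod fs = 5.5 kHz.
5.5 kHz ≤ fs/2 = 12.25 kHz, appears at 5.5 kHz.
87.5 kHz mod fs = 14 kHz.
14 kHz > fs/2 = 12.25 kHz, folds to fs − 14 kHz = 10.5 kHz.
15 kHz > fs/2 = 12.25 kHz, folds to fs − 15 kHz = 9.5 kHz.
Distinct values: {1.5 kHz, 5.5 kHz, 9.5 kHz, 10.5 kHz}.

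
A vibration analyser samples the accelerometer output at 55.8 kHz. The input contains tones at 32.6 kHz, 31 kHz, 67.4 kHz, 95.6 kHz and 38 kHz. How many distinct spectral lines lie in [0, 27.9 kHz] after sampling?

fs/2 = 27.9 kHz.
32.6 kHz > fs/2 = 27.9 kHz, folds to fs − 32.6 kHz = 23.2 kHz.
31 kHz > fs/2 = 27.9 kHz, folds to fs − 31 kHz = 24.8 kHz.
67.4 kHz mod fs = 11.6 kHz.
11.6 kHz ≤ fs/2 = 27.9 kHz, appears at 11.6 kHz.
95.6 kHz mod fs = 39.8 kHz.
39.8 kHz > fs/2 = 27.9 kHz, folds to fs − 39.8 kHz = 16 kHz.
38 kHz > fs/2 = 27.9 kHz, folds to fs − 38 kHz = 17.8 kHz.
Distinct values: {11.6 kHz, 16 kHz, 17.8 kHz, 23.2 kHz, 24.8 kHz} → 5.

5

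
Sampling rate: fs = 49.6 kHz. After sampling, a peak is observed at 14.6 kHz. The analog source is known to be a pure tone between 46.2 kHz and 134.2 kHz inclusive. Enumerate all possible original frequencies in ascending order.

64.2 kHz, 84.6 kHz, 113.8 kHz, 134.2 kHz

Frequencies that alias to 14.6 kHz are k·fs ± 14.6 kHz for integer k ≥ 0.
k=0: 14.6 kHz.
k=1: 35 kHz, 64.2 kHz.
k=2: 84.6 kHz, 113.8 kHz.
k=3: 134.2 kHz, 163.4 kHz.
k=4: 183.8 kHz, 213 kHz.
Within [46.2 kHz, 134.2 kHz]: 64.2 kHz, 84.6 kHz, 113.8 kHz, 134.2 kHz.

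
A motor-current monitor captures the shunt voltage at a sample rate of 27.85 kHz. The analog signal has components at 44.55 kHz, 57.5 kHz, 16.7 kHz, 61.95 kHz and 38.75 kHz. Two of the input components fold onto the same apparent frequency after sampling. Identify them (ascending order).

fs/2 = 13.925 kHz.
44.55 kHz mod fs = 16.7 kHz.
16.7 kHz > fs/2 = 13.925 kHz, folds to fs − 16.7 kHz = 11.15 kHz.
57.5 kHz mod fs = 1.8 kHz.
1.8 kHz ≤ fs/2 = 13.925 kHz, appears at 1.8 kHz.
16.7 kHz > fs/2 = 13.925 kHz, folds to fs − 16.7 kHz = 11.15 kHz.
61.95 kHz mod fs = 6.25 kHz.
6.25 kHz ≤ fs/2 = 13.925 kHz, appears at 6.25 kHz.
38.75 kHz mod fs = 10.9 kHz.
10.9 kHz ≤ fs/2 = 13.925 kHz, appears at 10.9 kHz.
16.7 kHz and 44.55 kHz both map to 11.15 kHz.

16.7 kHz, 44.55 kHz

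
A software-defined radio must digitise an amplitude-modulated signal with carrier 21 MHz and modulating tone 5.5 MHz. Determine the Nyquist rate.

AM sidebands sit at fc ± fm = 15.5 MHz and 26.5 MHz.
Highest-frequency component: 26.5 MHz.
Nyquist rate = 2 × 26.5 MHz = 53 MHz.

53 MHz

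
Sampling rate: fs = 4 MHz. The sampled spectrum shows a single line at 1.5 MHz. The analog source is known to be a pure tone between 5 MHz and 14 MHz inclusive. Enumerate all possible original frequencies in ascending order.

5.5 MHz, 6.5 MHz, 9.5 MHz, 10.5 MHz, 13.5 MHz

Frequencies that alias to 1.5 MHz are k·fs ± 1.5 MHz for integer k ≥ 0.
k=0: 1.5 MHz.
k=1: 2.5 MHz, 5.5 MHz.
k=2: 6.5 MHz, 9.5 MHz.
k=3: 10.5 MHz, 13.5 MHz.
k=4: 14.5 MHz, 17.5 MHz.
Within [5 MHz, 14 MHz]: 5.5 MHz, 6.5 MHz, 9.5 MHz, 10.5 MHz, 13.5 MHz.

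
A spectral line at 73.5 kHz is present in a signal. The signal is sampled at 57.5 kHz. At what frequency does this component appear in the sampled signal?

73.5 kHz mod fs = 16 kHz.
16 kHz ≤ fs/2 = 28.75 kHz, appears at 16 kHz.

16 kHz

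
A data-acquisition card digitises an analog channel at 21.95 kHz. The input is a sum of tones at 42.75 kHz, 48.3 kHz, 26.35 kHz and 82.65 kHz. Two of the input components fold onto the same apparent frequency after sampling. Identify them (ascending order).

26.35 kHz, 48.3 kHz

fs/2 = 10.975 kHz.
42.75 kHz mod fs = 20.8 kHz.
20.8 kHz > fs/2 = 10.975 kHz, folds to fs − 20.8 kHz = 1.15 kHz.
48.3 kHz mod fs = 4.4 kHz.
4.4 kHz ≤ fs/2 = 10.975 kHz, appears at 4.4 kHz.
26.35 kHz mod fs = 4.4 kHz.
4.4 kHz ≤ fs/2 = 10.975 kHz, appears at 4.4 kHz.
82.65 kHz mod fs = 16.8 kHz.
16.8 kHz > fs/2 = 10.975 kHz, folds to fs − 16.8 kHz = 5.15 kHz.
26.35 kHz and 48.3 kHz both map to 4.4 kHz.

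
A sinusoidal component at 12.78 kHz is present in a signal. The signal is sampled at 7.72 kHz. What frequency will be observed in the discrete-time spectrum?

12.78 kHz mod fs = 5.06 kHz.
5.06 kHz > fs/2 = 3.86 kHz, folds to fs − 5.06 kHz = 2.66 kHz.

2.66 kHz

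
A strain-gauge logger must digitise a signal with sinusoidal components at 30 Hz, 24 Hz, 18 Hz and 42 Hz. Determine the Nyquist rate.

Highest-frequency component: 42 Hz.
Nyquist rate = 2 × 42 Hz = 84 Hz.

84 Hz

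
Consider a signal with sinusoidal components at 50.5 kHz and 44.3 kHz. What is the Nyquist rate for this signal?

101 kHz

Highest-frequency component: 50.5 kHz.
Nyquist rate = 2 × 50.5 kHz = 101 kHz.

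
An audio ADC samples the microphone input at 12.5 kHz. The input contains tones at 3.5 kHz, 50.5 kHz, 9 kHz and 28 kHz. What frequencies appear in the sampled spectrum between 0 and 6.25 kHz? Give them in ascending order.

fs/2 = 6.25 kHz.
3.5 kHz ≤ fs/2 = 6.25 kHz, passes unchanged.
50.5 kHz mod fs = 0.5 kHz.
0.5 kHz ≤ fs/2 = 6.25 kHz, appears at 0.5 kHz.
9 kHz > fs/2 = 6.25 kHz, folds to fs − 9 kHz = 3.5 kHz.
28 kHz mod fs = 3 kHz.
3 kHz ≤ fs/2 = 6.25 kHz, appears at 3 kHz.
Distinct values: {0.5 kHz, 3 kHz, 3.5 kHz}.

0.5 kHz, 3 kHz, 3.5 kHz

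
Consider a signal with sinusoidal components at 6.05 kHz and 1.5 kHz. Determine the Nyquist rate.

12.1 kHz

Highest-frequency component: 6.05 kHz.
Nyquist rate = 2 × 6.05 kHz = 12.1 kHz.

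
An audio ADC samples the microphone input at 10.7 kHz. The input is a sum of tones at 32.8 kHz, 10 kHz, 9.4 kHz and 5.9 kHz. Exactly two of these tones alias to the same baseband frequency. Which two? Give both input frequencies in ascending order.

10 kHz, 32.8 kHz

fs/2 = 5.35 kHz.
32.8 kHz mod fs = 0.7 kHz.
0.7 kHz ≤ fs/2 = 5.35 kHz, appears at 0.7 kHz.
10 kHz > fs/2 = 5.35 kHz, folds to fs − 10 kHz = 0.7 kHz.
9.4 kHz > fs/2 = 5.35 kHz, folds to fs − 9.4 kHz = 1.3 kHz.
5.9 kHz > fs/2 = 5.35 kHz, folds to fs − 5.9 kHz = 4.8 kHz.
10 kHz and 32.8 kHz both map to 0.7 kHz.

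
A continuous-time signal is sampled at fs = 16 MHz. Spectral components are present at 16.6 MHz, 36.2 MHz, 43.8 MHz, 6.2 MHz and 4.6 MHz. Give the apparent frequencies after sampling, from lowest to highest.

fs/2 = 8 MHz.
16.6 MHz mod fs = 0.6 MHz.
0.6 MHz ≤ fs/2 = 8 MHz, appears at 0.6 MHz.
36.2 MHz mod fs = 4.2 MHz.
4.2 MHz ≤ fs/2 = 8 MHz, appears at 4.2 MHz.
43.8 MHz mod fs = 11.8 MHz.
11.8 MHz > fs/2 = 8 MHz, folds to fs − 11.8 MHz = 4.2 MHz.
6.2 MHz ≤ fs/2 = 8 MHz, passes unchanged.
4.6 MHz ≤ fs/2 = 8 MHz, passes unchanged.
Distinct values: {0.6 MHz, 4.2 MHz, 4.6 MHz, 6.2 MHz}.

0.6 MHz, 4.2 MHz, 4.6 MHz, 6.2 MHz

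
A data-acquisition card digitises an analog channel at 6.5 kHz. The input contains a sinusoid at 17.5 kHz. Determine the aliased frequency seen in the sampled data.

17.5 kHz mod fs = 4.5 kHz.
4.5 kHz > fs/2 = 3.25 kHz, folds to fs − 4.5 kHz = 2 kHz.

2 kHz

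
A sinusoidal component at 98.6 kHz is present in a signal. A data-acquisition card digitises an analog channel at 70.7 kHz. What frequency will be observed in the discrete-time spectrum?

27.9 kHz

98.6 kHz mod fs = 27.9 kHz.
27.9 kHz ≤ fs/2 = 35.35 kHz, appears at 27.9 kHz.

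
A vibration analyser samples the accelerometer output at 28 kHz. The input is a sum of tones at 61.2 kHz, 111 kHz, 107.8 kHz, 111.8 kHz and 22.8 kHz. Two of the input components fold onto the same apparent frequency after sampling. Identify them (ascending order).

22.8 kHz, 61.2 kHz

fs/2 = 14 kHz.
61.2 kHz mod fs = 5.2 kHz.
5.2 kHz ≤ fs/2 = 14 kHz, appears at 5.2 kHz.
111 kHz mod fs = 27 kHz.
27 kHz > fs/2 = 14 kHz, folds to fs − 27 kHz = 1 kHz.
107.8 kHz mod fs = 23.8 kHz.
23.8 kHz > fs/2 = 14 kHz, folds to fs − 23.8 kHz = 4.2 kHz.
111.8 kHz mod fs = 27.8 kHz.
27.8 kHz > fs/2 = 14 kHz, folds to fs − 27.8 kHz = 0.2 kHz.
22.8 kHz > fs/2 = 14 kHz, folds to fs − 22.8 kHz = 5.2 kHz.
22.8 kHz and 61.2 kHz both map to 5.2 kHz.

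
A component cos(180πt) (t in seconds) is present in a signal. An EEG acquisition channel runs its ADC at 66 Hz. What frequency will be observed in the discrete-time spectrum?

ω = 180π rad/s → f = ω/(2π) = 90 Hz.
90 Hz mod fs = 24 Hz.
24 Hz ≤ fs/2 = 33 Hz, appears at 24 Hz.

24 Hz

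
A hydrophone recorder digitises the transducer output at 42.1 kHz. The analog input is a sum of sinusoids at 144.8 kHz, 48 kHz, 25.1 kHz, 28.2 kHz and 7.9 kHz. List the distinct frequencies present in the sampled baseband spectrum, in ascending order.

fs/2 = 21.05 kHz.
144.8 kHz mod fs = 18.5 kHz.
18.5 kHz ≤ fs/2 = 21.05 kHz, appears at 18.5 kHz.
48 kHz mod fs = 5.9 kHz.
5.9 kHz ≤ fs/2 = 21.05 kHz, appears at 5.9 kHz.
25.1 kHz > fs/2 = 21.05 kHz, folds to fs − 25.1 kHz = 17 kHz.
28.2 kHz > fs/2 = 21.05 kHz, folds to fs − 28.2 kHz = 13.9 kHz.
7.9 kHz ≤ fs/2 = 21.05 kHz, passes unchanged.
Distinct values: {5.9 kHz, 7.9 kHz, 13.9 kHz, 17 kHz, 18.5 kHz}.

5.9 kHz, 7.9 kHz, 13.9 kHz, 17 kHz, 18.5 kHz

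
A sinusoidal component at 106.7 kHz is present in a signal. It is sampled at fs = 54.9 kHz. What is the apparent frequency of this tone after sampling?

3.1 kHz

106.7 kHz mod fs = 51.8 kHz.
51.8 kHz > fs/2 = 27.45 kHz, folds to fs − 51.8 kHz = 3.1 kHz.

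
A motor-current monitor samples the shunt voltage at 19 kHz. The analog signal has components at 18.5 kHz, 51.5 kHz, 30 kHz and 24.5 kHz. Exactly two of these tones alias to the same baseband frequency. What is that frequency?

fs/2 = 9.5 kHz.
18.5 kHz > fs/2 = 9.5 kHz, folds to fs − 18.5 kHz = 0.5 kHz.
51.5 kHz mod fs = 13.5 kHz.
13.5 kHz > fs/2 = 9.5 kHz, folds to fs − 13.5 kHz = 5.5 kHz.
30 kHz mod fs = 11 kHz.
11 kHz > fs/2 = 9.5 kHz, folds to fs − 11 kHz = 8 kHz.
24.5 kHz mod fs = 5.5 kHz.
5.5 kHz ≤ fs/2 = 9.5 kHz, appears at 5.5 kHz.
24.5 kHz and 51.5 kHz both map to 5.5 kHz.

5.5 kHz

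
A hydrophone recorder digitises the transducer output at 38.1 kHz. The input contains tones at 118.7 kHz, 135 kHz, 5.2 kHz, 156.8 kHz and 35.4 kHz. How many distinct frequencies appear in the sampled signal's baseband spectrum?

fs/2 = 19.05 kHz.
118.7 kHz mod fs = 4.4 kHz.
4.4 kHz ≤ fs/2 = 19.05 kHz, appears at 4.4 kHz.
135 kHz mod fs = 20.7 kHz.
20.7 kHz > fs/2 = 19.05 kHz, folds to fs − 20.7 kHz = 17.4 kHz.
5.2 kHz ≤ fs/2 = 19.05 kHz, passes unchanged.
156.8 kHz mod fs = 4.4 kHz.
4.4 kHz ≤ fs/2 = 19.05 kHz, appears at 4.4 kHz.
35.4 kHz > fs/2 = 19.05 kHz, folds to fs − 35.4 kHz = 2.7 kHz.
Distinct values: {2.7 kHz, 4.4 kHz, 5.2 kHz, 17.4 kHz} → 4.

4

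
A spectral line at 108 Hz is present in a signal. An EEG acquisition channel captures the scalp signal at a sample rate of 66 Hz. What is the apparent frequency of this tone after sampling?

108 Hz mod fs = 42 Hz.
42 Hz > fs/2 = 33 Hz, folds to fs − 42 Hz = 24 Hz.

24 Hz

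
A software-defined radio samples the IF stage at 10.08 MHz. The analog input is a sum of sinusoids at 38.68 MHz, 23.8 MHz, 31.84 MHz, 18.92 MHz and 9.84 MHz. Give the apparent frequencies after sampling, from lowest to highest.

0.24 MHz, 1.24 MHz, 1.6 MHz, 1.64 MHz, 3.64 MHz

fs/2 = 5.04 MHz.
38.68 MHz mod fs = 8.44 MHz.
8.44 MHz > fs/2 = 5.04 MHz, folds to fs − 8.44 MHz = 1.64 MHz.
23.8 MHz mod fs = 3.64 MHz.
3.64 MHz ≤ fs/2 = 5.04 MHz, appears at 3.64 MHz.
31.84 MHz mod fs = 1.6 MHz.
1.6 MHz ≤ fs/2 = 5.04 MHz, appears at 1.6 MHz.
18.92 MHz mod fs = 8.84 MHz.
8.84 MHz > fs/2 = 5.04 MHz, folds to fs − 8.84 MHz = 1.24 MHz.
9.84 MHz > fs/2 = 5.04 MHz, folds to fs − 9.84 MHz = 0.24 MHz.
Distinct values: {0.24 MHz, 1.24 MHz, 1.6 MHz, 1.64 MHz, 3.64 MHz}.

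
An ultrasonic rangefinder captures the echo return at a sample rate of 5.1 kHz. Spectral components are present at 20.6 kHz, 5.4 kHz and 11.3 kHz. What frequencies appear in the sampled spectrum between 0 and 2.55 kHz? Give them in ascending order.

0.2 kHz, 0.3 kHz, 1.1 kHz

fs/2 = 2.55 kHz.
20.6 kHz mod fs = 0.2 kHz.
0.2 kHz ≤ fs/2 = 2.55 kHz, appears at 0.2 kHz.
5.4 kHz mod fs = 0.3 kHz.
0.3 kHz ≤ fs/2 = 2.55 kHz, appears at 0.3 kHz.
11.3 kHz mod fs = 1.1 kHz.
1.1 kHz ≤ fs/2 = 2.55 kHz, appears at 1.1 kHz.
Distinct values: {0.2 kHz, 0.3 kHz, 1.1 kHz}.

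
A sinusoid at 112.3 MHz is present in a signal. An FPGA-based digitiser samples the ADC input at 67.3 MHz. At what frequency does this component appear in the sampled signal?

112.3 MHz mod fs = 45 MHz.
45 MHz > fs/2 = 33.65 MHz, folds to fs − 45 MHz = 22.3 MHz.

22.3 MHz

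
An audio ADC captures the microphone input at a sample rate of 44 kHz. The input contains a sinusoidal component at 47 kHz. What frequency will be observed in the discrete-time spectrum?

47 kHz mod fs = 3 kHz.
3 kHz ≤ fs/2 = 22 kHz, appears at 3 kHz.

3 kHz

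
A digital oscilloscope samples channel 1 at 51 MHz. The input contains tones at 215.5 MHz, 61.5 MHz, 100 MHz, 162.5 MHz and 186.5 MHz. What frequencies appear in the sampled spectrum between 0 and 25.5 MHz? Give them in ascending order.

2 MHz, 9.5 MHz, 10.5 MHz, 11.5 MHz, 17.5 MHz

fs/2 = 25.5 MHz.
215.5 MHz mod fs = 11.5 MHz.
11.5 MHz ≤ fs/2 = 25.5 MHz, appears at 11.5 MHz.
61.5 MHz mod fs = 10.5 MHz.
10.5 MHz ≤ fs/2 = 25.5 MHz, appears at 10.5 MHz.
100 MHz mod fs = 49 MHz.
49 MHz > fs/2 = 25.5 MHz, folds to fs − 49 MHz = 2 MHz.
162.5 MHz mod fs = 9.5 MHz.
9.5 MHz ≤ fs/2 = 25.5 MHz, appears at 9.5 MHz.
186.5 MHz mod fs = 33.5 MHz.
33.5 MHz > fs/2 = 25.5 MHz, folds to fs − 33.5 MHz = 17.5 MHz.
Distinct values: {2 MHz, 9.5 MHz, 10.5 MHz, 11.5 MHz, 17.5 MHz}.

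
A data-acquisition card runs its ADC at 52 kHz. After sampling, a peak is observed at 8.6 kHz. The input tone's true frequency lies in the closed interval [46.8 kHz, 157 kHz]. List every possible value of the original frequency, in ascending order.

60.6 kHz, 95.4 kHz, 112.6 kHz, 147.4 kHz

Frequencies that alias to 8.6 kHz are k·fs ± 8.6 kHz for integer k ≥ 0.
k=0: 8.6 kHz.
k=1: 43.4 kHz, 60.6 kHz.
k=2: 95.4 kHz, 112.6 kHz.
k=3: 147.4 kHz, 164.6 kHz.
k=4: 199.4 kHz, 216.6 kHz.
Within [46.8 kHz, 157 kHz]: 60.6 kHz, 95.4 kHz, 112.6 kHz, 147.4 kHz.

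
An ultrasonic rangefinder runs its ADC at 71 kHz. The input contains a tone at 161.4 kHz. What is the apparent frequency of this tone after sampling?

19.4 kHz

161.4 kHz mod fs = 19.4 kHz.
19.4 kHz ≤ fs/2 = 35.5 kHz, appears at 19.4 kHz.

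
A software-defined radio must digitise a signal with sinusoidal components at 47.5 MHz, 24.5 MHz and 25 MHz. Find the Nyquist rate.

95 MHz

Highest-frequency component: 47.5 MHz.
Nyquist rate = 2 × 47.5 MHz = 95 MHz.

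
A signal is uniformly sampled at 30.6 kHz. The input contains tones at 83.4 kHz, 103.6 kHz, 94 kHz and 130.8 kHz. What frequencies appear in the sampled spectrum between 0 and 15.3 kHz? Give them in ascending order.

fs/2 = 15.3 kHz.
83.4 kHz mod fs = 22.2 kHz.
22.2 kHz > fs/2 = 15.3 kHz, folds to fs − 22.2 kHz = 8.4 kHz.
103.6 kHz mod fs = 11.8 kHz.
11.8 kHz ≤ fs/2 = 15.3 kHz, appears at 11.8 kHz.
94 kHz mod fs = 2.2 kHz.
2.2 kHz ≤ fs/2 = 15.3 kHz, appears at 2.2 kHz.
130.8 kHz mod fs = 8.4 kHz.
8.4 kHz ≤ fs/2 = 15.3 kHz, appears at 8.4 kHz.
Distinct values: {2.2 kHz, 8.4 kHz, 11.8 kHz}.

2.2 kHz, 8.4 kHz, 11.8 kHz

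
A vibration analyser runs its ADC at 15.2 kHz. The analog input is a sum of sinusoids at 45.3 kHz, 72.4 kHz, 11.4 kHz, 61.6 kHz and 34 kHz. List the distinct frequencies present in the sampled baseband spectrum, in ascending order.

fs/2 = 7.6 kHz.
45.3 kHz mod fs = 14.9 kHz.
14.9 kHz > fs/2 = 7.6 kHz, folds to fs − 14.9 kHz = 0.3 kHz.
72.4 kHz mod fs = 11.6 kHz.
11.6 kHz > fs/2 = 7.6 kHz, folds to fs − 11.6 kHz = 3.6 kHz.
11.4 kHz > fs/2 = 7.6 kHz, folds to fs − 11.4 kHz = 3.8 kHz.
61.6 kHz mod fs = 0.8 kHz.
0.8 kHz ≤ fs/2 = 7.6 kHz, appears at 0.8 kHz.
34 kHz mod fs = 3.6 kHz.
3.6 kHz ≤ fs/2 = 7.6 kHz, appears at 3.6 kHz.
Distinct values: {0.3 kHz, 0.8 kHz, 3.6 kHz, 3.8 kHz}.

0.3 kHz, 0.8 kHz, 3.6 kHz, 3.8 kHz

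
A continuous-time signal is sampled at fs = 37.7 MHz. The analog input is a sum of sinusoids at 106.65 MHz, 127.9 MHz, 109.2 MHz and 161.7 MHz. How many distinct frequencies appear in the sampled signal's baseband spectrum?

4

fs/2 = 18.85 MHz.
106.65 MHz mod fs = 31.25 MHz.
31.25 MHz > fs/2 = 18.85 MHz, folds to fs − 31.25 MHz = 6.45 MHz.
127.9 MHz mod fs = 14.8 MHz.
14.8 MHz ≤ fs/2 = 18.85 MHz, appears at 14.8 MHz.
109.2 MHz mod fs = 33.8 MHz.
33.8 MHz > fs/2 = 18.85 MHz, folds to fs − 33.8 MHz = 3.9 MHz.
161.7 MHz mod fs = 10.9 MHz.
10.9 MHz ≤ fs/2 = 18.85 MHz, appears at 10.9 MHz.
Distinct values: {3.9 MHz, 6.45 MHz, 10.9 MHz, 14.8 MHz} → 4.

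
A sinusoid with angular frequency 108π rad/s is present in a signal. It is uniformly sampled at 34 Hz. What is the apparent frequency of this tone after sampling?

14 Hz

ω = 108π rad/s → f = ω/(2π) = 54 Hz.
54 Hz mod fs = 20 Hz.
20 Hz > fs/2 = 17 Hz, folds to fs − 20 Hz = 14 Hz.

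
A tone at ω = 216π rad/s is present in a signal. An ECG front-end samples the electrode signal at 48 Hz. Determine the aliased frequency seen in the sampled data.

12 Hz

ω = 216π rad/s → f = ω/(2π) = 108 Hz.
108 Hz mod fs = 12 Hz.
12 Hz ≤ fs/2 = 24 Hz, appears at 12 Hz.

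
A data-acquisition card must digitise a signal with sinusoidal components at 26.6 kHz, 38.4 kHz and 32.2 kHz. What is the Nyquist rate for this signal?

76.8 kHz

Highest-frequency component: 38.4 kHz.
Nyquist rate = 2 × 38.4 kHz = 76.8 kHz.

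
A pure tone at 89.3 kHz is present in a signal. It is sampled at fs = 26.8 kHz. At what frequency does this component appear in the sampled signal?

89.3 kHz mod fs = 8.9 kHz.
8.9 kHz ≤ fs/2 = 13.4 kHz, appears at 8.9 kHz.

8.9 kHz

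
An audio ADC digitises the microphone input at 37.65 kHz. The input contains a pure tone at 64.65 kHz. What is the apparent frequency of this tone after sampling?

64.65 kHz mod fs = 27 kHz.
27 kHz > fs/2 = 18.825 kHz, folds to fs − 27 kHz = 10.65 kHz.

10.65 kHz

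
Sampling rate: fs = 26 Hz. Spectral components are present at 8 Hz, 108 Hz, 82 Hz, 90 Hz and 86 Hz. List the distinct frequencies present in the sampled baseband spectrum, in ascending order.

4 Hz, 8 Hz, 12 Hz

fs/2 = 13 Hz.
8 Hz ≤ fs/2 = 13 Hz, passes unchanged.
108 Hz mod fs = 4 Hz.
4 Hz ≤ fs/2 = 13 Hz, appears at 4 Hz.
82 Hz mod fs = 4 Hz.
4 Hz ≤ fs/2 = 13 Hz, appears at 4 Hz.
90 Hz mod fs = 12 Hz.
12 Hz ≤ fs/2 = 13 Hz, appears at 12 Hz.
86 Hz mod fs = 8 Hz.
8 Hz ≤ fs/2 = 13 Hz, appears at 8 Hz.
Distinct values: {4 Hz, 8 Hz, 12 Hz}.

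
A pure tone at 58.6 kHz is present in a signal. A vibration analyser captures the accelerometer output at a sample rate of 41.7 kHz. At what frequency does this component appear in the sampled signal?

16.9 kHz

58.6 kHz mod fs = 16.9 kHz.
16.9 kHz ≤ fs/2 = 20.85 kHz, appears at 16.9 kHz.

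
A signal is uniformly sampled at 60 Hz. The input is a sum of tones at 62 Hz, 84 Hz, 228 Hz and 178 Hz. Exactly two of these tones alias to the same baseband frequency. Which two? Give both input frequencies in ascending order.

62 Hz, 178 Hz

fs/2 = 30 Hz.
62 Hz mod fs = 2 Hz.
2 Hz ≤ fs/2 = 30 Hz, appears at 2 Hz.
84 Hz mod fs = 24 Hz.
24 Hz ≤ fs/2 = 30 Hz, appears at 24 Hz.
228 Hz mod fs = 48 Hz.
48 Hz > fs/2 = 30 Hz, folds to fs − 48 Hz = 12 Hz.
178 Hz mod fs = 58 Hz.
58 Hz > fs/2 = 30 Hz, folds to fs − 58 Hz = 2 Hz.
62 Hz and 178 Hz both map to 2 Hz.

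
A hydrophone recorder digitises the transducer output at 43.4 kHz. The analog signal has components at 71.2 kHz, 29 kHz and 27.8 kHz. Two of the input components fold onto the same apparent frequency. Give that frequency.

15.6 kHz

fs/2 = 21.7 kHz.
71.2 kHz mod fs = 27.8 kHz.
27.8 kHz > fs/2 = 21.7 kHz, folds to fs − 27.8 kHz = 15.6 kHz.
29 kHz > fs/2 = 21.7 kHz, folds to fs − 29 kHz = 14.4 kHz.
27.8 kHz > fs/2 = 21.7 kHz, folds to fs − 27.8 kHz = 15.6 kHz.
27.8 kHz and 71.2 kHz both map to 15.6 kHz.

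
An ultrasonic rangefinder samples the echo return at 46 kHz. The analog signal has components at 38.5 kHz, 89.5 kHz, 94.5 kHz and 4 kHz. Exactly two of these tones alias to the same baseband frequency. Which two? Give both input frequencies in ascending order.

89.5 kHz, 94.5 kHz

fs/2 = 23 kHz.
38.5 kHz > fs/2 = 23 kHz, folds to fs − 38.5 kHz = 7.5 kHz.
89.5 kHz mod fs = 43.5 kHz.
43.5 kHz > fs/2 = 23 kHz, folds to fs − 43.5 kHz = 2.5 kHz.
94.5 kHz mod fs = 2.5 kHz.
2.5 kHz ≤ fs/2 = 23 kHz, appears at 2.5 kHz.
4 kHz ≤ fs/2 = 23 kHz, passes unchanged.
89.5 kHz and 94.5 kHz both map to 2.5 kHz.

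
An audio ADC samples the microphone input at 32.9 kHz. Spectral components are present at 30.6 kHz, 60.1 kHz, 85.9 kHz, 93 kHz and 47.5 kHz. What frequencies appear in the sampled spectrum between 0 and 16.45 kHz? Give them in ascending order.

fs/2 = 16.45 kHz.
30.6 kHz > fs/2 = 16.45 kHz, folds to fs − 30.6 kHz = 2.3 kHz.
60.1 kHz mod fs = 27.2 kHz.
27.2 kHz > fs/2 = 16.45 kHz, folds to fs − 27.2 kHz = 5.7 kHz.
85.9 kHz mod fs = 20.1 kHz.
20.1 kHz > fs/2 = 16.45 kHz, folds to fs − 20.1 kHz = 12.8 kHz.
93 kHz mod fs = 27.2 kHz.
27.2 kHz > fs/2 = 16.45 kHz, folds to fs − 27.2 kHz = 5.7 kHz.
47.5 kHz mod fs = 14.6 kHz.
14.6 kHz ≤ fs/2 = 16.45 kHz, appears at 14.6 kHz.
Distinct values: {2.3 kHz, 5.7 kHz, 12.8 kHz, 14.6 kHz}.

2.3 kHz, 5.7 kHz, 12.8 kHz, 14.6 kHz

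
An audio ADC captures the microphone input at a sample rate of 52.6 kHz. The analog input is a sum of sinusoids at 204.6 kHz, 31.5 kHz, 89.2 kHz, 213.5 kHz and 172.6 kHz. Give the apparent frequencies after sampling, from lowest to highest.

3.1 kHz, 5.8 kHz, 14.8 kHz, 16 kHz, 21.1 kHz

fs/2 = 26.3 kHz.
204.6 kHz mod fs = 46.8 kHz.
46.8 kHz > fs/2 = 26.3 kHz, folds to fs − 46.8 kHz = 5.8 kHz.
31.5 kHz > fs/2 = 26.3 kHz, folds to fs − 31.5 kHz = 21.1 kHz.
89.2 kHz mod fs = 36.6 kHz.
36.6 kHz > fs/2 = 26.3 kHz, folds to fs − 36.6 kHz = 16 kHz.
213.5 kHz mod fs = 3.1 kHz.
3.1 kHz ≤ fs/2 = 26.3 kHz, appears at 3.1 kHz.
172.6 kHz mod fs = 14.8 kHz.
14.8 kHz ≤ fs/2 = 26.3 kHz, appears at 14.8 kHz.
Distinct values: {3.1 kHz, 5.8 kHz, 14.8 kHz, 16 kHz, 21.1 kHz}.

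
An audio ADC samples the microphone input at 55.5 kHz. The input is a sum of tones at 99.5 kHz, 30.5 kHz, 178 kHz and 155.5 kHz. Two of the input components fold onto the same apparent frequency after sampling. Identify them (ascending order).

99.5 kHz, 178 kHz

fs/2 = 27.75 kHz.
99.5 kHz mod fs = 44 kHz.
44 kHz > fs/2 = 27.75 kHz, folds to fs − 44 kHz = 11.5 kHz.
30.5 kHz > fs/2 = 27.75 kHz, folds to fs − 30.5 kHz = 25 kHz.
178 kHz mod fs = 11.5 kHz.
11.5 kHz ≤ fs/2 = 27.75 kHz, appears at 11.5 kHz.
155.5 kHz mod fs = 44.5 kHz.
44.5 kHz > fs/2 = 27.75 kHz, folds to fs − 44.5 kHz = 11 kHz.
99.5 kHz and 178 kHz both map to 11.5 kHz.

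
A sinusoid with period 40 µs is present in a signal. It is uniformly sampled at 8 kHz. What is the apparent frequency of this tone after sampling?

1 kHz

T = 40 µs → f = 1/T = 25 kHz.
25 kHz mod fs = 1 kHz.
1 kHz ≤ fs/2 = 4 kHz, appears at 1 kHz.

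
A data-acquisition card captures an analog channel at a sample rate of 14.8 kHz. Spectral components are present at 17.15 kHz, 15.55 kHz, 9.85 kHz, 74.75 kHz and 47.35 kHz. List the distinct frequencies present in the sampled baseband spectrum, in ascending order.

0.75 kHz, 2.35 kHz, 2.95 kHz, 4.95 kHz

fs/2 = 7.4 kHz.
17.15 kHz mod fs = 2.35 kHz.
2.35 kHz ≤ fs/2 = 7.4 kHz, appears at 2.35 kHz.
15.55 kHz mod fs = 0.75 kHz.
0.75 kHz ≤ fs/2 = 7.4 kHz, appears at 0.75 kHz.
9.85 kHz > fs/2 = 7.4 kHz, folds to fs − 9.85 kHz = 4.95 kHz.
74.75 kHz mod fs = 0.75 kHz.
0.75 kHz ≤ fs/2 = 7.4 kHz, appears at 0.75 kHz.
47.35 kHz mod fs = 2.95 kHz.
2.95 kHz ≤ fs/2 = 7.4 kHz, appears at 2.95 kHz.
Distinct values: {0.75 kHz, 2.35 kHz, 2.95 kHz, 4.95 kHz}.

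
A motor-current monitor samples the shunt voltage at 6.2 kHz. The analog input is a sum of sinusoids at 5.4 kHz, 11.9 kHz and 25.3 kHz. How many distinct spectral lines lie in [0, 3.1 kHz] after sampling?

2

fs/2 = 3.1 kHz.
5.4 kHz > fs/2 = 3.1 kHz, folds to fs − 5.4 kHz = 0.8 kHz.
11.9 kHz mod fs = 5.7 kHz.
5.7 kHz > fs/2 = 3.1 kHz, folds to fs − 5.7 kHz = 0.5 kHz.
25.3 kHz mod fs = 0.5 kHz.
0.5 kHz ≤ fs/2 = 3.1 kHz, appears at 0.5 kHz.
Distinct values: {0.5 kHz, 0.8 kHz} → 2.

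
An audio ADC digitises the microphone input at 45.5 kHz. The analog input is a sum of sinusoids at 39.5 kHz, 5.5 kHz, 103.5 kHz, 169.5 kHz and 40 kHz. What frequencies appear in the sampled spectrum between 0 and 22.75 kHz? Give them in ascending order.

fs/2 = 22.75 kHz.
39.5 kHz > fs/2 = 22.75 kHz, folds to fs − 39.5 kHz = 6 kHz.
5.5 kHz ≤ fs/2 = 22.75 kHz, passes unchanged.
103.5 kHz mod fs = 12.5 kHz.
12.5 kHz ≤ fs/2 = 22.75 kHz, appears at 12.5 kHz.
169.5 kHz mod fs = 33 kHz.
33 kHz > fs/2 = 22.75 kHz, folds to fs − 33 kHz = 12.5 kHz.
40 kHz > fs/2 = 22.75 kHz, folds to fs − 40 kHz = 5.5 kHz.
Distinct values: {5.5 kHz, 6 kHz, 12.5 kHz}.

5.5 kHz, 6 kHz, 12.5 kHz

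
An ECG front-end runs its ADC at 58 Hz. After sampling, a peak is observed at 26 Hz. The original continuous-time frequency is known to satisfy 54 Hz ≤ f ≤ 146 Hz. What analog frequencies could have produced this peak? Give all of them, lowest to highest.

84 Hz, 90 Hz, 142 Hz

Frequencies that alias to 26 Hz are k·fs ± 26 Hz for integer k ≥ 0.
k=0: 26 Hz.
k=1: 32 Hz, 84 Hz.
k=2: 90 Hz, 142 Hz.
k=3: 148 Hz, 200 Hz.
Within [54 Hz, 146 Hz]: 84 Hz, 90 Hz, 142 Hz.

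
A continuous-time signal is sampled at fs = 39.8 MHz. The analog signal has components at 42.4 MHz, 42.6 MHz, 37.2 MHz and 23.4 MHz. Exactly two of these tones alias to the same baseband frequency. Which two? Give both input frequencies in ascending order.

37.2 MHz, 42.4 MHz

fs/2 = 19.9 MHz.
42.4 MHz mod fs = 2.6 MHz.
2.6 MHz ≤ fs/2 = 19.9 MHz, appears at 2.6 MHz.
42.6 MHz mod fs = 2.8 MHz.
2.8 MHz ≤ fs/2 = 19.9 MHz, appears at 2.8 MHz.
37.2 MHz > fs/2 = 19.9 MHz, folds to fs − 37.2 MHz = 2.6 MHz.
23.4 MHz > fs/2 = 19.9 MHz, folds to fs − 23.4 MHz = 16.4 MHz.
37.2 MHz and 42.4 MHz both map to 2.6 MHz.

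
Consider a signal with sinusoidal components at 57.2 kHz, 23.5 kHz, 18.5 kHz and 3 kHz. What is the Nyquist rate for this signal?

Highest-frequency component: 57.2 kHz.
Nyquist rate = 2 × 57.2 kHz = 114.4 kHz.

114.4 kHz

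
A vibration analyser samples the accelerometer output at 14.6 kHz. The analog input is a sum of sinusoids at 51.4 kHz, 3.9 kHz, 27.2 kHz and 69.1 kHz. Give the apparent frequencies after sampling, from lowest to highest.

2 kHz, 3.9 kHz, 7 kHz

fs/2 = 7.3 kHz.
51.4 kHz mod fs = 7.6 kHz.
7.6 kHz > fs/2 = 7.3 kHz, folds to fs − 7.6 kHz = 7 kHz.
3.9 kHz ≤ fs/2 = 7.3 kHz, passes unchanged.
27.2 kHz mod fs = 12.6 kHz.
12.6 kHz > fs/2 = 7.3 kHz, folds to fs − 12.6 kHz = 2 kHz.
69.1 kHz mod fs = 10.7 kHz.
10.7 kHz > fs/2 = 7.3 kHz, folds to fs − 10.7 kHz = 3.9 kHz.
Distinct values: {2 kHz, 3.9 kHz, 7 kHz}.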